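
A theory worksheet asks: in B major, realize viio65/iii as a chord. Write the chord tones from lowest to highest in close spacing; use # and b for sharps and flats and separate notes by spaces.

viio65/iii is a secondary leading-tone chord. The target iii is D# in B major; the applied chord is rooted a semitone below, on C##.
Building a fully diminished seventh chord on C## gives C##-E#-G#-B.
The figured bass 65 indicates first inversion, placing the third (E#) in the bass: E#-G#-B-C##.

E# G# B C##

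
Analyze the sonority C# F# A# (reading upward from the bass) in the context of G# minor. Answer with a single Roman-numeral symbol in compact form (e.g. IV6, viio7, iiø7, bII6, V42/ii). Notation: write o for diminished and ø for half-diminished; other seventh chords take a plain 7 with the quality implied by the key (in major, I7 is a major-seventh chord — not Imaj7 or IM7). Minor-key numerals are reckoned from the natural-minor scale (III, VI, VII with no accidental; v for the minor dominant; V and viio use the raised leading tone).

VII64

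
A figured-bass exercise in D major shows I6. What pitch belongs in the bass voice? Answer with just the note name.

F#

I in D major has root D; the chord is D-F#-A.
The figure 6 means first inversion — the third is in the bass.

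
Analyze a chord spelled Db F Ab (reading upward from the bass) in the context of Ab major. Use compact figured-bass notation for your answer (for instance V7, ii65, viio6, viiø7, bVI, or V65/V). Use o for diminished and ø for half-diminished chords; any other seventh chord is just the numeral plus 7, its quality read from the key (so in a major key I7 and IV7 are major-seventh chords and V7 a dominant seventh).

Stacked in thirds the chord is Db-F-Ab: a major triad on Db.
Db is scale degree 4 in Ab major, and a major triad on that degree is written IV.

IV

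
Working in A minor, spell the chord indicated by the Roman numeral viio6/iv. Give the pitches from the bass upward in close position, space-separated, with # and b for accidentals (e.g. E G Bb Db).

E G C#

The slash marks an applied leading-tone chord: viio of iv. In A minor, iv is D, so the leading tone to it is C#, a half step below.
Building a diminished triad on C# gives C#-E-G.
The figured bass 6 indicates first inversion, placing the third (E) in the bass: E-G-C#.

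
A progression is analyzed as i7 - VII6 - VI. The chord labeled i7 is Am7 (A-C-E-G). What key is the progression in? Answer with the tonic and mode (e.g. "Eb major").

A minor

The chord Am7 is a minor seventh chord rooted on A; its label is i7.
If A is scale degree 1 and the mode makes that degree carry a minor seventh chord, the tonic is A and the mode is minor.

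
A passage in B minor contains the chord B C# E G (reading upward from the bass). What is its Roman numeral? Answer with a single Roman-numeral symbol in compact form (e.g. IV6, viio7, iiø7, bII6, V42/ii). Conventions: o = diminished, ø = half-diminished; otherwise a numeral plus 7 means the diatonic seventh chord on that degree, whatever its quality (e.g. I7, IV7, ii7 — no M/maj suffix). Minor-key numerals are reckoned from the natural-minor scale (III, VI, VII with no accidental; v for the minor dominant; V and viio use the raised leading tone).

The pitches C#-E-G-B form a half-diminished seventh chord rooted on C#.
C# is scale degree 2 in B minor, and a half-diminished seventh chord on that degree is written iiø7.
With B in the bass the chord is in third inversion, so the figured bass is 42.

iiø42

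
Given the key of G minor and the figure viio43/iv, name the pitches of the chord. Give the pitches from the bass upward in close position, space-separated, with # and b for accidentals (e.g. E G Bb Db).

F Ab B D

viio43/iv is a secondary leading-tone chord. The target iv is C in G minor; the applied chord is rooted a semitone below, on B.
Building a fully diminished seventh chord on B gives B-D-F-Ab.
The figured bass 43 indicates second inversion, placing the fifth (F) in the bass: F-Ab-B-D.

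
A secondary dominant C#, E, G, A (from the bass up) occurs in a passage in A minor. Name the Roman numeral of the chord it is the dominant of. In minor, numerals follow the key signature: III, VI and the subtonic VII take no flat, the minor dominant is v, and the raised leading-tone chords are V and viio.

The chord is a dominant seventh chord on A.
A dominant resolves down a perfect fifth: A → D. In A minor, D is scale degree 4, i.e. iv.

iv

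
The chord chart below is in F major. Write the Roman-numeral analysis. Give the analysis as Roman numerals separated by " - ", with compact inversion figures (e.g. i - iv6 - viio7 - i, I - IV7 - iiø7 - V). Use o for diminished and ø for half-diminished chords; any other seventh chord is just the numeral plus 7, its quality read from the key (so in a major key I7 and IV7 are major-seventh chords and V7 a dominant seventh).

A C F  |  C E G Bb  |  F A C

I6 - V7 - I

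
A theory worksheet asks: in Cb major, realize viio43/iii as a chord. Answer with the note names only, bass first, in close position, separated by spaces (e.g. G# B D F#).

viio43/iii is a secondary leading-tone chord. The target iii is Eb in Cb major; the applied chord is rooted a semitone below, on D.
Building a fully diminished seventh chord on D gives D-F-Ab-Cb.
With the 43 figure the chord is in second inversion; from the bass Ab upward in close position it reads Ab-Cb-D-F.

Ab Cb D F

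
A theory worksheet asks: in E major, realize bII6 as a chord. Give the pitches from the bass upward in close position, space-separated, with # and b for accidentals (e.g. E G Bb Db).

A C F

bII6 is the Neapolitan sixth — a major triad on the lowered second degree, here in its customary first inversion. In E major that root is F.
So the chord is F-A-C.
The figured bass 6 indicates first inversion, placing the third (A) in the bass: A-C-F.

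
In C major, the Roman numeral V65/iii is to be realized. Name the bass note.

The applied chord V65/iii is rooted on B: B-D#-F#-A.
The figure 65 means first inversion — the third is in the bass.

D#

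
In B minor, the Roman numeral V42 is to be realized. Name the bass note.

V in B minor has root F#; the chord is F#-A#-C#-E.
The figure 42 means third inversion — the seventh is in the bass.

E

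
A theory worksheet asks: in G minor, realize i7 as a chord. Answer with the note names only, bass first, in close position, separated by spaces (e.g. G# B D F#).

In G minor, the first degree is G, and the diatonic chord built there is a minor seventh chord.
That chord is spelled G-Bb-D-F.

G Bb D F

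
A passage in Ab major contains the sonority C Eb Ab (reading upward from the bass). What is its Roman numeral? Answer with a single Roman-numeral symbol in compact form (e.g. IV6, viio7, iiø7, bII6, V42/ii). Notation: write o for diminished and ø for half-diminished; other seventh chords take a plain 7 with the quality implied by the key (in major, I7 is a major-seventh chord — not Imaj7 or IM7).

The pitches Ab-C-Eb form a major triad rooted on Ab.
Ab is scale degree 1 in Ab major, and a major triad on that degree is written I.
With C in the bass the chord is in first inversion, so the figured bass is 6.

I6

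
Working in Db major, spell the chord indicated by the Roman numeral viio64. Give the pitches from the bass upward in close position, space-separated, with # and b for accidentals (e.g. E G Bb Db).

The numeral's case and figure indicate a diminished triad. In Db major its root, scale degree 7, is C.
Stacking thirds from C gives C-Eb-Gb.
The figured bass 64 indicates second inversion, placing the fifth (Gb) in the bass: Gb-C-Eb.

Gb C Eb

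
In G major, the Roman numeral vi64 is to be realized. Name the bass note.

B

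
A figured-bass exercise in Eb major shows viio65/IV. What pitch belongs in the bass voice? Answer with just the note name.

Bb

The applied chord viio65/IV is rooted on G: G-Bb-Db-Fb.
The figure 65 means first inversion — the third is in the bass.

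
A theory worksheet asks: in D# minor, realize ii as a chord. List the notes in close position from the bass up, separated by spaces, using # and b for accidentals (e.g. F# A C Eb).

ii is the minor supertonic, borrowed from the parallel major (the Dorian ii). In D# minor that root is E#.
So the chord is E#-G#-B#, a minor triad.

E# G# B#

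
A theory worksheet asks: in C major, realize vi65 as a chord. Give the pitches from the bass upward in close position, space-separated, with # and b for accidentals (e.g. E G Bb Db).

In C major, the sixth degree is A, and the diatonic chord built there is a minor seventh chord.
That chord is spelled A-C-E-G.
With the 65 figure the chord is in first inversion; from the bass C upward in close position it reads C-E-G-A.

C E G A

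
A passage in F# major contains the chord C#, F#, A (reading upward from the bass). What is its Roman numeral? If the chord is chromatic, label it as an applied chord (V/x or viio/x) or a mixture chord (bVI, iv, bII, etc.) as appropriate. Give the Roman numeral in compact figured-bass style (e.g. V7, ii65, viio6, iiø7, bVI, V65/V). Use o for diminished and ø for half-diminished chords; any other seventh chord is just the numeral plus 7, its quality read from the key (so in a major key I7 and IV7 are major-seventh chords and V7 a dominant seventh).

Stacked in thirds the chord is F#-A-C#: a minor triad on F#.
F# is the first degree of F# major. This is the minor tonic, borrowed from the parallel minor.
With C# in the bass the chord is in second inversion, so the figured bass is 64.

i64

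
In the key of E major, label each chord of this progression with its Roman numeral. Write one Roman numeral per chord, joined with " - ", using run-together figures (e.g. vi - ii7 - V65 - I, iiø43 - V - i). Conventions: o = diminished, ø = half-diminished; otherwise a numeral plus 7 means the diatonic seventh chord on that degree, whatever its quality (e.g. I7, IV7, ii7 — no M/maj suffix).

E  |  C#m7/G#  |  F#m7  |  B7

I - vi43 - ii7 - V7

E: major triad on E = scale degree 1 → I.
C#m7/G#: minor seventh chord on C# = scale degree 6 → vi43.
F#m7: minor seventh chord on F# = scale degree 2 → ii7.
B7 has root B, degree 5 in E major, so V7.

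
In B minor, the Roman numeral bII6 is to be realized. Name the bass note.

bII in B minor has root C; the chord is C-E-G.
The figure 6 means first inversion — the third is in the bass.

E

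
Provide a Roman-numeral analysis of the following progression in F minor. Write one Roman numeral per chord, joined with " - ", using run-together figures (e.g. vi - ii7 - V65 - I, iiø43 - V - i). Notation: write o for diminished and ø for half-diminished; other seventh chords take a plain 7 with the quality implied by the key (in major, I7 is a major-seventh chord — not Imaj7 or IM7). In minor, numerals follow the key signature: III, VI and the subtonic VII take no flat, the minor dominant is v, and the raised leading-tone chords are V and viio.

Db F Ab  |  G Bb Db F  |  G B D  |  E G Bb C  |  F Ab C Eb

Db-F-Ab: root Db is the submediant; major triad there is VI.
G-Bb-Db-F has root G, degree 2 in F minor, so iiø7.
G-B-D is the secondary dominant of V (major triad on G): V/V.
E-G-Bb-C: dominant seventh chord on C = scale degree 5 → V65.
F-Ab-C-Eb: minor seventh chord on F = scale degree 1 → i7.

VI - iiø7 - V/V - V65 - i7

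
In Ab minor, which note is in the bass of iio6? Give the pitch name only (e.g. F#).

Db

iio in Ab minor has root Bb; the chord is Bb-Db-Fb.
The figure 6 means first inversion — the third is in the bass.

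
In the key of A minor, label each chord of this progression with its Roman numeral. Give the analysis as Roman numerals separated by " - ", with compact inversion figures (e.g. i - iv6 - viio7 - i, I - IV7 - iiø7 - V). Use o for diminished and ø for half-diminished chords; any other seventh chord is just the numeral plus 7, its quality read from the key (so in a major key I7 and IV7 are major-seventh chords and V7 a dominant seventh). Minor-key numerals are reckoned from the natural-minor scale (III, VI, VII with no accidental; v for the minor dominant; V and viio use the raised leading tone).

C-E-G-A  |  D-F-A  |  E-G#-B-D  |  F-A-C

C-E-G-A has root A, degree 1 in A minor, so i65.
D-F-A: minor triad on D = scale degree 4 → iv.
E-G#-B-D: dominant seventh chord on E = scale degree 5 → V7.
F-A-C: major triad on F = scale degree 6 → VI.

i65 - iv - V7 - VI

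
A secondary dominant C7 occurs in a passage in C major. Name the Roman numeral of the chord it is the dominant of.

The chord is a dominant seventh chord on C.
A dominant resolves down a perfect fifth: C → F. In C major, F is scale degree 4, i.e. IV.

IV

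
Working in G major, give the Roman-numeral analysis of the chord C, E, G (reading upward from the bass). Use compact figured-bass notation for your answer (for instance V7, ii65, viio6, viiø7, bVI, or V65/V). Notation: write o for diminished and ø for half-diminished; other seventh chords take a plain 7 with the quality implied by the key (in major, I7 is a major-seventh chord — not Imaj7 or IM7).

Stacked in thirds the chord is C-E-G: a major triad on C.
In G major, C is the subdominant; the diatonic major triad there is IV.

IV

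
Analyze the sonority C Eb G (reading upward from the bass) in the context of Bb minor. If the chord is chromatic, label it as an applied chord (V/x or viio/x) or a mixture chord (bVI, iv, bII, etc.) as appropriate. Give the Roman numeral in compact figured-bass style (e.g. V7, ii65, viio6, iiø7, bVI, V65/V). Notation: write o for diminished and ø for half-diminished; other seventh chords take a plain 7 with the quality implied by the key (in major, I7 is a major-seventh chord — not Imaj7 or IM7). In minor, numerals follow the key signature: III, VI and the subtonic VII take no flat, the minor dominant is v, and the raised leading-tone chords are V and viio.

Stacked in thirds the chord is C-Eb-G: a minor triad on C.
C is the second degree of Bb minor. This is the minor supertonic, borrowed from the parallel major (the Dorian ii).

ii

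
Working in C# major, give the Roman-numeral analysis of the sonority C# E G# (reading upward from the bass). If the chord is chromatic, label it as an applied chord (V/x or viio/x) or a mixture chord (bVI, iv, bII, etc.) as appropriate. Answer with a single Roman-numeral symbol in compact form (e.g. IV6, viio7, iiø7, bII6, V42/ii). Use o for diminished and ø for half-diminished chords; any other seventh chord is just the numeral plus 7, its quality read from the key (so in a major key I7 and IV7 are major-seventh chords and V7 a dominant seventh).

i

The pitches C#-E-G# form a minor triad rooted on C#.
C# is the first degree of C# major. This is the minor tonic, borrowed from the parallel minor.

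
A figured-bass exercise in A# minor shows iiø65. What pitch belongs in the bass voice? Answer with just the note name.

iiø in A# minor has root B#; the chord is B#-D#-F#-A#.
The figure 65 means first inversion — the third is in the bass.

D#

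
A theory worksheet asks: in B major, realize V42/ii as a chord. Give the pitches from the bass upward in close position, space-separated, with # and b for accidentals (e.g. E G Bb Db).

V42/ii is a secondary dominant — the dominant seventh of ii. ii in B major is C#, so the applied chord's root is G#, a perfect fifth above.
Building a dominant seventh chord on G# gives G#-B#-D#-F#.
The figured bass 42 indicates third inversion, placing the seventh (F#) in the bass: F#-G#-B#-D#.

F# G# B# D#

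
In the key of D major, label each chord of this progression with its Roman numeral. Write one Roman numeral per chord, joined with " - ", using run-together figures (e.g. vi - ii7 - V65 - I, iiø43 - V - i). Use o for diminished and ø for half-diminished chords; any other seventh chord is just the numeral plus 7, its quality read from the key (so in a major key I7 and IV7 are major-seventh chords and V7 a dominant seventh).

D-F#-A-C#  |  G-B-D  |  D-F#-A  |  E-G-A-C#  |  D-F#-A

I7 - IV - I - V43 - I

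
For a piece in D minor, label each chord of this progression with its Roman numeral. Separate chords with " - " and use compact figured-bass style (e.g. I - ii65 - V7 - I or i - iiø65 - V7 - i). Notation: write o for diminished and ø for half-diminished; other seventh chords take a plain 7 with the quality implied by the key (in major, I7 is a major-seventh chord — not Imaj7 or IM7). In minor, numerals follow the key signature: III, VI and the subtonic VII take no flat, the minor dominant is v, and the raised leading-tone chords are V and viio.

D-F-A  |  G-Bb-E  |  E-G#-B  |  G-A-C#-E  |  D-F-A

D-F-A: root D is the tonic; minor triad there is i.
G-Bb-E: diminished triad on E = scale degree 2 → iio6.
E-G#-B is the secondary dominant of V (major triad on E): V/V.
G-A-C#-E: dominant seventh chord on A = scale degree 5 → V42.
D-F-A: minor triad on D = scale degree 1 → i.

i - iio6 - V/V - V42 - i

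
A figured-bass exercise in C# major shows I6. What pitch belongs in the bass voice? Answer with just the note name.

I in C# major has root C#; the chord is C#-E#-G#.
The figure 6 means first inversion — the third is in the bass.

E#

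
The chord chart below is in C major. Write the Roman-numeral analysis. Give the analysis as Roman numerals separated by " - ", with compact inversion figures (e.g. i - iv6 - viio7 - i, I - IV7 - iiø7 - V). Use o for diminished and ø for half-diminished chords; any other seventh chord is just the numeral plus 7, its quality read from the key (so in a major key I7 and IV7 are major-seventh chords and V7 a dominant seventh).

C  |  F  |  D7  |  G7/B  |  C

I - IV - V7/V - V65 - I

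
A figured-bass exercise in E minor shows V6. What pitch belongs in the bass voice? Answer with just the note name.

V in E minor has root B; the chord is B-D#-F#.
The figure 6 means first inversion — the third is in the bass.

D#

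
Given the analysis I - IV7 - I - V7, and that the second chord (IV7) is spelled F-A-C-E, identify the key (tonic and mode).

The anchor chord is a major seventh chord on F, labeled IV7.
IV7 on F implies F is the subdominant; that puts the tonic at C, and the uppercase numeral fits major mode.

C major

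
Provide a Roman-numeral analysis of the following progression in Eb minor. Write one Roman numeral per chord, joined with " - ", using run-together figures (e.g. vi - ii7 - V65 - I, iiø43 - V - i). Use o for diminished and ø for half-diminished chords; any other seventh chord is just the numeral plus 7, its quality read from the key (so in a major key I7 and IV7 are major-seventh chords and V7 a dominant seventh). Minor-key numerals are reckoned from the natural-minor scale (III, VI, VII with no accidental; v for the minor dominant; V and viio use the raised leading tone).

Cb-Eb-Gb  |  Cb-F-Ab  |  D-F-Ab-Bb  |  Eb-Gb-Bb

Cb-Eb-Gb: root Cb is the submediant; major triad there is VI.
Cb-F-Ab has root F, degree 2 in Eb minor, so iio64.
D-F-Ab-Bb: root Bb is the dominant; dominant seventh chord there is V65.
Eb-Gb-Bb: minor triad on Eb = scale degree 1 → i.

VI - iio64 - V65 - i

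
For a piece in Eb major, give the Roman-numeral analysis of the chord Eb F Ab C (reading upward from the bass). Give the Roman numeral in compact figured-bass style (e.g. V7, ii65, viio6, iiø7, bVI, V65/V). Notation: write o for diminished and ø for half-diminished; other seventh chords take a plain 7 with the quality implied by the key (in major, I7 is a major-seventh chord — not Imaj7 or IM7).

ii42

Stacked in thirds the chord is F-Ab-C-Eb: a minor seventh chord on F.
F is scale degree 2 in Eb major, and a minor seventh chord on that degree is written ii7.
With Eb in the bass the chord is in third inversion, so the figured bass is 42.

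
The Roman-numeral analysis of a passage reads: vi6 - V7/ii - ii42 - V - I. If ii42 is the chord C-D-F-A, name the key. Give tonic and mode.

ii42 is given as C-D-F-A — a minor seventh chord with root D.
If D is scale degree 2 and the mode makes that degree carry a minor seventh chord, the tonic is C and the mode is major.

C major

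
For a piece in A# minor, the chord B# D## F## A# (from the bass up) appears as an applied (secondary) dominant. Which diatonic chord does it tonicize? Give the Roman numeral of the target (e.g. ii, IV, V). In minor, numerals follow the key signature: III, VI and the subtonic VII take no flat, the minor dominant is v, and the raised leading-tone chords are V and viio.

V

The chord is a dominant seventh chord on B#.
A dominant resolves down a perfect fifth: B# → E#. In A# minor, E# is scale degree 5, i.e. V.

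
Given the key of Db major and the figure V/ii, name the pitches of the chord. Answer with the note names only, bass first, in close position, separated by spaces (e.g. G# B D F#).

The slash means an applied dominant: we want the dominant of ii. In Db major, ii is Eb minor, and its dominant is built on Bb.
Building a major triad on Bb gives Bb-D-F.

Bb D F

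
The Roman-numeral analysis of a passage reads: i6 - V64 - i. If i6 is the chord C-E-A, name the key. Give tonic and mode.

A minor

i6 is given as C-E-A — a minor triad with root A.
If A is scale degree 1 and the mode makes that degree carry a minor triad, the tonic is A and the mode is minor.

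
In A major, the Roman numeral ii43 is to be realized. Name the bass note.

F#

ii in A major has root B; the chord is B-D-F#-A.
The figure 43 means second inversion — the fifth is in the bass.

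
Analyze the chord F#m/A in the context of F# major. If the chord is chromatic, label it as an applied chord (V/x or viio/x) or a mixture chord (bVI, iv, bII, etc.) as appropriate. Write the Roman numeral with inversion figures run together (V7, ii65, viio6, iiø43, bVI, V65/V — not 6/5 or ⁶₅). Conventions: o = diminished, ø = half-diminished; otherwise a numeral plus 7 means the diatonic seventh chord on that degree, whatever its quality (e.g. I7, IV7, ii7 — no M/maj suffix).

i6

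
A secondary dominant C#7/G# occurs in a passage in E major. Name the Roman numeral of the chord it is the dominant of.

ii

The chord is a dominant seventh chord on C#.
A dominant resolves down a perfect fifth: C# → F#. In E major, F# is scale degree 2, i.e. ii.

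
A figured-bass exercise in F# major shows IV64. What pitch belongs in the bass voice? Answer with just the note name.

IV in F# major has root B; the chord is B-D#-F#.
The figure 64 means second inversion — the fifth is in the bass.

F#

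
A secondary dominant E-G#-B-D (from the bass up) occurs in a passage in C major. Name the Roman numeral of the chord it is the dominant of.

vi

The chord is a dominant seventh chord on E.
A dominant resolves down a perfect fifth: E → A. In C major, A is scale degree 6, i.e. vi.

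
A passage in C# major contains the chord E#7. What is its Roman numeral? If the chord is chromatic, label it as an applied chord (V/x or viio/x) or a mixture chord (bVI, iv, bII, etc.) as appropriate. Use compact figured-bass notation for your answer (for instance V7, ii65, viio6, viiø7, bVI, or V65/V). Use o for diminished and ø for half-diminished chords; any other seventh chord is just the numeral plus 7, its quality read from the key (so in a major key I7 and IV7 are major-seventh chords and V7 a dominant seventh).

V7/vi

Stacked in thirds the chord is E#-G##-B#-D#: a dominant seventh chord on E#.
E# is not a diatonic chord root with this quality in C# major, but it lies a perfect fifth above A# (vi), so the chord functions as an applied dominant of vi.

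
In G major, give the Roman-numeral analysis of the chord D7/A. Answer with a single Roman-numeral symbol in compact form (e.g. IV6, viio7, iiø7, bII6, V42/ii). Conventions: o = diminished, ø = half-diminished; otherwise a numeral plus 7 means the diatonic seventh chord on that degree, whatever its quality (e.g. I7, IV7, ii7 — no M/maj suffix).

Stacked in thirds the chord is D-F#-A-C: a dominant seventh chord on D.
In G major, D is the dominant; the diatonic dominant seventh chord there is V7.
With A in the bass the chord is in second inversion, so the figured bass is 43.

V43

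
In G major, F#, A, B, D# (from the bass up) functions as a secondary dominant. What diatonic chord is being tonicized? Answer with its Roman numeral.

The chord is a dominant seventh chord on B.
A dominant resolves down a perfect fifth: B → E. In G major, E is scale degree 6, i.e. vi.

vi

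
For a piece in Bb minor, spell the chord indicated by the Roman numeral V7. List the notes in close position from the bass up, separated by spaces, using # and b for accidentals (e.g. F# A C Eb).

In Bb minor, scale degree 5 is F. The dominant is major (leading tone raised), so V is a dominant seventh chord.
That chord is spelled F-A-C-Eb.

F A C Eb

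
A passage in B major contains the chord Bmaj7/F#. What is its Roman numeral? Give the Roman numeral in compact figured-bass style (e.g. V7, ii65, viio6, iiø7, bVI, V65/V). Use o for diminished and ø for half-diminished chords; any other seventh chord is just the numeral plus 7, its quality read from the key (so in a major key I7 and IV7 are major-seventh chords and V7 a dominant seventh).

Stacked in thirds the chord is B-D#-F#-A#: a major seventh chord on B.
B is scale degree 1 in B major, and a major seventh chord on that degree is written I7.
With F# in the bass the chord is in second inversion, so the figured bass is 43.

I43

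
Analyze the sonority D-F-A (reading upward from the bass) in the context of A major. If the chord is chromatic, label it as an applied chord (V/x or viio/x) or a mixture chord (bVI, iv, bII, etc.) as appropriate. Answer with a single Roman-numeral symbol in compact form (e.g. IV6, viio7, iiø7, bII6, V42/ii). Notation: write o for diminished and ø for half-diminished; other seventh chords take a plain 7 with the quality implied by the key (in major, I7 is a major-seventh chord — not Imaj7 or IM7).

Stacked in thirds the chord is D-F-A: a minor triad on D.
D is the fourth degree of A major. This is the minor subdominant, borrowed from the parallel minor.

iv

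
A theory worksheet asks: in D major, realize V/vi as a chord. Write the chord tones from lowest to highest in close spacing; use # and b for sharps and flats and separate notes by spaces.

V/vi is a secondary dominant — the dominant triad of vi. vi in D major is B, so the applied chord's root is F#, a perfect fifth above.
Building a major triad on F# gives F#-A#-C#.

F# A# C#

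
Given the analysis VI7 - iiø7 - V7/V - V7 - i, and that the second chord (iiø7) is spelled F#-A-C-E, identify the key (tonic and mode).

E minor

The anchor chord is a half-diminished seventh chord on F#, labeled iiø7.
Counting down one scale step from F# places the tonic on E; a half-diminished seventh chord on degree 2 is diatonic only in minor.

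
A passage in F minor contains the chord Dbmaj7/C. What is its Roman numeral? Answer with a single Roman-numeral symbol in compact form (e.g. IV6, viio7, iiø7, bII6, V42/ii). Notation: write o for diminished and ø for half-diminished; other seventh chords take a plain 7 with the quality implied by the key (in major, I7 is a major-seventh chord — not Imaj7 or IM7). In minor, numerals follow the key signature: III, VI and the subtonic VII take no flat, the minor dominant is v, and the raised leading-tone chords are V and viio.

VI42

Stacked in thirds the chord is Db-F-Ab-C: a major seventh chord on Db.
In F minor, Db is the submediant; the diatonic major seventh chord there is VI7.
With C in the bass the chord is in third inversion, so the figured bass is 42.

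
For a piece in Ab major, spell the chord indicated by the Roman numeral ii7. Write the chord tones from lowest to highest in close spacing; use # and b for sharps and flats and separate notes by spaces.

Bb Db F Ab

In Ab major, the supertonic is Bb, and the diatonic chord built there is a minor seventh chord.
Stacking thirds from Bb gives Bb-Db-F-Ab.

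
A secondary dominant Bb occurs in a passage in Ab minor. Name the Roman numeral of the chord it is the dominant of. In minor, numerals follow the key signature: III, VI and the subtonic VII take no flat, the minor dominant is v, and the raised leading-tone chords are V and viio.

The chord is a major triad on Bb.
A dominant resolves down a perfect fifth: Bb → Eb. In Ab minor, Eb is scale degree 5, i.e. V.

V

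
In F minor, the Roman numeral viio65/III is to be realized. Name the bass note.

Bb

The applied chord viio65/III is rooted on G: G-Bb-Db-Fb.
The figure 65 means first inversion — the third is in the bass.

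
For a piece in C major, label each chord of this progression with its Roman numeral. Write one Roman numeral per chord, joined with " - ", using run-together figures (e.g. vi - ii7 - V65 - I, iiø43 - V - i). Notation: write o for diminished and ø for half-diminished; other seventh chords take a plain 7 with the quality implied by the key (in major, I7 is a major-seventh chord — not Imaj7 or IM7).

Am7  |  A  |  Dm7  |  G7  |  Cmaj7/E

vi7 - V/ii - ii7 - V7 - I65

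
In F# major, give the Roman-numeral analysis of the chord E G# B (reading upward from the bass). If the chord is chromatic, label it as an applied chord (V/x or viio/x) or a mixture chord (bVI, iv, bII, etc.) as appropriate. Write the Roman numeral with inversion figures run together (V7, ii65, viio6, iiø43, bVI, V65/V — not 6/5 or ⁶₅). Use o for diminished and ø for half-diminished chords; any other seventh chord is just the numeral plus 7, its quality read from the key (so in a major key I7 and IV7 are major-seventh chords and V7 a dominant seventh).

The pitches E-G#-B form a major triad rooted on E.
E is the lowered seventh degree of F# major (diatonic 7 would be E#). This is a major triad on the lowered seventh degree (the subtonic), borrowed from the parallel minor.

bVII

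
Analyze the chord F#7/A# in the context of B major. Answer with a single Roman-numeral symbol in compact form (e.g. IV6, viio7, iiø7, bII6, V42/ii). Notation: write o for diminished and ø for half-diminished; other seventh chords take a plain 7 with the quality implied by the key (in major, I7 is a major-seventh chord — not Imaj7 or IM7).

Stacked in thirds the chord is F#-A#-C#-E: a dominant seventh chord on F#.
F# is scale degree 5 in B major, and a dominant seventh chord on that degree is written V7.
With A# in the bass the chord is in first inversion, so the figured bass is 65.

V65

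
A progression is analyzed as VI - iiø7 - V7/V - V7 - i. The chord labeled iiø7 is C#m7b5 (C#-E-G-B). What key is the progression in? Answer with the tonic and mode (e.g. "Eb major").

B minor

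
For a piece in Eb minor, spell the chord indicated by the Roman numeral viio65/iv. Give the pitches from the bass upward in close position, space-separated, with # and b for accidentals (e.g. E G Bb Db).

Bb Db Fb G

viio65/iv is a secondary leading-tone chord. The target iv is Ab in Eb minor; the applied chord is rooted a semitone below, on G.
Building a fully diminished seventh chord on G gives G-Bb-Db-Fb.
With the 65 figure the chord is in first inversion; from the bass Bb upward in close position it reads Bb-Db-Fb-G.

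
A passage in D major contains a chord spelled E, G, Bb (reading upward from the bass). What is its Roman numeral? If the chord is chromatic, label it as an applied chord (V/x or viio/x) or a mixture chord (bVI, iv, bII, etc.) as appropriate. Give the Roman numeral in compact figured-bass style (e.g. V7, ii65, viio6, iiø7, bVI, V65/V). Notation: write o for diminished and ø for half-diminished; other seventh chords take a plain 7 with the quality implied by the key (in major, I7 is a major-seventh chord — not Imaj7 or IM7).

iio

Stacked in thirds the chord is E-G-Bb: a diminished triad on E.
E is the second degree of D major. This is the diminished supertonic triad, borrowed from the parallel minor.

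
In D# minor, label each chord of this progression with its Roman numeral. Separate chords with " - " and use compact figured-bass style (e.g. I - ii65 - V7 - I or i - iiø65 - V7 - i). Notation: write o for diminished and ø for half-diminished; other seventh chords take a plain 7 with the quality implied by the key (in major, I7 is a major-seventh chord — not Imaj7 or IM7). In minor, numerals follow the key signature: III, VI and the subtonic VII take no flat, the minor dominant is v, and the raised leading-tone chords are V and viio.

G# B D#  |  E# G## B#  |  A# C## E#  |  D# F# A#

iv - V/V - V - i

G#-B-D#: minor triad on G# = scale degree 4 → iv.
E#-G##-B#: chromatic; E# is V of V, so V/V.
A#-C##-E#: root A# is the dominant; major triad there is V.
D#-F#-A#: minor triad on D# = scale degree 1 → i.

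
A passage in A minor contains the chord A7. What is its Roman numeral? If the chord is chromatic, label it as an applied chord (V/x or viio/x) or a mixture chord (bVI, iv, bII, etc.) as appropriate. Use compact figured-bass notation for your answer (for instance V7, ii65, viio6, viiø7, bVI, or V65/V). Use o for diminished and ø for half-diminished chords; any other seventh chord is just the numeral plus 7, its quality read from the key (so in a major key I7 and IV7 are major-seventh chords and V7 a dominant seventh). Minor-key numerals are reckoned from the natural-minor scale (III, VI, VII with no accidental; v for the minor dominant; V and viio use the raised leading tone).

V7/iv

Stacked in thirds the chord is A-C#-E-G: a dominant seventh chord on A.
A is not a diatonic chord root with this quality in A minor, but it lies a perfect fifth above D (iv), so the chord functions as an applied dominant of iv.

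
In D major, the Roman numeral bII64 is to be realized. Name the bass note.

Bb

bII in D major has root Eb; the chord is Eb-G-Bb.
The figure 64 means second inversion — the fifth is in the bass.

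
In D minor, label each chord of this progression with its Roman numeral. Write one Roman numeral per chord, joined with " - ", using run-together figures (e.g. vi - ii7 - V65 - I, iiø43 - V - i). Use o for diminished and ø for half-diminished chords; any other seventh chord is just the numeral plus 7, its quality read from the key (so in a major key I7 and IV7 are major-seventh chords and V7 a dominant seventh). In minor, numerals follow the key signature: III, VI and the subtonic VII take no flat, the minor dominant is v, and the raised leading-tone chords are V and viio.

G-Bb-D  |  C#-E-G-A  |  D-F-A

iv - V65 - i

G-Bb-D: root G is the subdominant; minor triad there is iv.
C#-E-G-A has root A, degree 5 in D minor, so V65.
D-F-A has root D, degree 1 in D minor, so i.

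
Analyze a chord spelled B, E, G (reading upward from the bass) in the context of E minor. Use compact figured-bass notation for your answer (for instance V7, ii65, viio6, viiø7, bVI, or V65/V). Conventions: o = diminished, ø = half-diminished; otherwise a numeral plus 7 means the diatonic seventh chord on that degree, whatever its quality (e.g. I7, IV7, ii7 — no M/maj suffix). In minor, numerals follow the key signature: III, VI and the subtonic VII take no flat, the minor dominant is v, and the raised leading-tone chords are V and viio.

i64

The pitches E-G-B form a minor triad rooted on E.
In E minor, E is the tonic; the diatonic minor triad there is i.
With B in the bass the chord is in second inversion, so the figured bass is 64.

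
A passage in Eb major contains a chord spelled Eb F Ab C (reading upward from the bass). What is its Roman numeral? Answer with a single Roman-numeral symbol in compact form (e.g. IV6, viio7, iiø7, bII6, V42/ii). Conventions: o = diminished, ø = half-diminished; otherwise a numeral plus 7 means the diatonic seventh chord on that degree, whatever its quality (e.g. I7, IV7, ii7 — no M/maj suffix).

ii42

The pitches F-Ab-C-Eb form a minor seventh chord rooted on F.
In Eb major, F is the supertonic; the diatonic minor seventh chord there is ii7.
With Eb in the bass the chord is in third inversion, so the figured bass is 42.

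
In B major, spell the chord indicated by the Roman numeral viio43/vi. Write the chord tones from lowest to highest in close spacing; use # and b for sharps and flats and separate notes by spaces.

C# E F## A#

The slash marks an applied leading-tone chord: viio of vi. In B major, vi is G#, so the leading tone to it is F##, a half step below.
Building a fully diminished seventh chord on F## gives F##-A#-C#-E.
With the 43 figure the chord is in second inversion; from the bass C# upward in close position it reads C#-E-F##-A#.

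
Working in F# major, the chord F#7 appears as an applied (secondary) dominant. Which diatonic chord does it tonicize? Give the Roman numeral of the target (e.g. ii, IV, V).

The chord is a dominant seventh chord on F#.
A dominant resolves down a perfect fifth: F# → B. In F# major, B is scale degree 4, i.e. IV.

IV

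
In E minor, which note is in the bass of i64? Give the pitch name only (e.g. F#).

B

i in E minor has root E; the chord is E-G-B.
The figure 64 means second inversion — the fifth is in the bass.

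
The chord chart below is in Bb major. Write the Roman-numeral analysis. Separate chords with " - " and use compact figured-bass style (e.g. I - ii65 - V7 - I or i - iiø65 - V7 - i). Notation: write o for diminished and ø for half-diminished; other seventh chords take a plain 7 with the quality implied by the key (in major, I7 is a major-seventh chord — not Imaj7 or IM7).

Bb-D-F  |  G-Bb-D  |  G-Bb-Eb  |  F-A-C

Bb-D-F: root Bb is the tonic; major triad there is I.
G-Bb-D: root G is the submediant; minor triad there is vi.
G-Bb-Eb: root Eb is the subdominant; major triad there is IV6.
F-A-C has root F, degree 5 in Bb major, so V.

I - vi - IV6 - V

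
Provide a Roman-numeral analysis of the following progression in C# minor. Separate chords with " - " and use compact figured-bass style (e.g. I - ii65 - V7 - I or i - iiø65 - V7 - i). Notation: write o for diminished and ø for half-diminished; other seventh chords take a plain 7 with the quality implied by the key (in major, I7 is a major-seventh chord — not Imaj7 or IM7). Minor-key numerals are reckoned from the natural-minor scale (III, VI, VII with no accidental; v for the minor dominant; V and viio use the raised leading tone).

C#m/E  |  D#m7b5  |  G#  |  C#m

i6 - iiø7 - V - i

C#m/E has root C#, degree 1 in C# minor, so i6.
D#m7b5: root D# is the supertonic; half-diminished seventh chord there is iiø7.
G# has root G#, degree 5 in C# minor, so V.
C#m: root C# is the tonic; minor triad there is i.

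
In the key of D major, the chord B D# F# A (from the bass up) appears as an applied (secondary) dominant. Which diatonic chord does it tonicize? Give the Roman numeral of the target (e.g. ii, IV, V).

ii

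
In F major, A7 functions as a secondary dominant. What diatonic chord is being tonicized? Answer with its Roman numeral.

vi

The chord is a dominant seventh chord on A.
A dominant resolves down a perfect fifth: A → D. In F major, D is scale degree 6, i.e. vi.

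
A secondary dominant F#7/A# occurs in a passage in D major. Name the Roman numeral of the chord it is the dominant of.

The chord is a dominant seventh chord on F#.
A dominant resolves down a perfect fifth: F# → B. In D major, B is scale degree 6, i.e. vi.

vi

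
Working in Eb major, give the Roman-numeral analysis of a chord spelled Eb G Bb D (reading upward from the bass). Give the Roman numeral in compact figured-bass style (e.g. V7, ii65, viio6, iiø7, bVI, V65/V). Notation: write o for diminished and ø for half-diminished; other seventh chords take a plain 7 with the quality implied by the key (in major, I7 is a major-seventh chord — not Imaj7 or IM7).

I7

The pitches Eb-G-Bb-D form a major seventh chord rooted on Eb.
Eb is scale degree 1 in Eb major, and a major seventh chord on that degree is written I7.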